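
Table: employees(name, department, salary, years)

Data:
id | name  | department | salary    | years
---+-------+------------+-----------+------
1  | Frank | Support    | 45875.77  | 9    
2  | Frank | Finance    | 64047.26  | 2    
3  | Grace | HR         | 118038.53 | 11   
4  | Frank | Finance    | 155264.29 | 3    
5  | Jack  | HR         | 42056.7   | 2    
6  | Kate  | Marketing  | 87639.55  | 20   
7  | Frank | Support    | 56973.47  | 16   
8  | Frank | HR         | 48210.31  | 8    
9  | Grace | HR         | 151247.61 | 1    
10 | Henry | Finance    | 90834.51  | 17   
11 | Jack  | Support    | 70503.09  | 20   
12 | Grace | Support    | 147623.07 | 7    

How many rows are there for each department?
SELECT department, COUNT(*) as count
FROM employees
GROUP BY department

Result:
  Finance: 3
  HR: 4
  Marketing: 1
  Support: 4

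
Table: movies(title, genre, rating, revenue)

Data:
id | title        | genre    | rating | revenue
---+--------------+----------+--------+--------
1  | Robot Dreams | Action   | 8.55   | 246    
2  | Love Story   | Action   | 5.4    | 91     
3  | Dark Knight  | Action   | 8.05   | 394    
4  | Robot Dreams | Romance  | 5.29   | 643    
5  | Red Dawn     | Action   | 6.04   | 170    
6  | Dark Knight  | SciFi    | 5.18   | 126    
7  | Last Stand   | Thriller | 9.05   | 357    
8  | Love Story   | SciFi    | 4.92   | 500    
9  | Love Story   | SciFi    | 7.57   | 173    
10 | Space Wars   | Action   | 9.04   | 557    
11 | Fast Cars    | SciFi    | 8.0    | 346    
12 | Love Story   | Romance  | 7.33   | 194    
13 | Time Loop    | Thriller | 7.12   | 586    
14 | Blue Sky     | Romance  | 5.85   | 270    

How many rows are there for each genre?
SELECT genre, COUNT(*) as count
FROM movies
GROUP BY genre

Result:
  Action: 5
  Romance: 3
  SciFi: 4
  Thriller: 2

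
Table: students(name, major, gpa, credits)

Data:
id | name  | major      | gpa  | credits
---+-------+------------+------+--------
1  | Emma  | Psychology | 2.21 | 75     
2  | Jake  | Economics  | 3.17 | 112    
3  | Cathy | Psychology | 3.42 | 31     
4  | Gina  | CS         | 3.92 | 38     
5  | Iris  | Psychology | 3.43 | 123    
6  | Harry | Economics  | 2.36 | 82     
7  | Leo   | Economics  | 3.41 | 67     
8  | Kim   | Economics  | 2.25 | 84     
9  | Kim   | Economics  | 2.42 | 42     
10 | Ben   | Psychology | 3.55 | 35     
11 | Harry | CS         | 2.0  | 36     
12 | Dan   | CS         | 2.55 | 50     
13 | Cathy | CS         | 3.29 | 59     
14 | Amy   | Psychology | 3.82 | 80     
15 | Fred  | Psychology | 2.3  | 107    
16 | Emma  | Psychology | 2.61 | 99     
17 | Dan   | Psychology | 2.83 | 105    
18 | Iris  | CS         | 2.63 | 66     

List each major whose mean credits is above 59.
SELECT major, AVG(credits)
FROM students
GROUP BY major
HAVING AVG(credits) > 59

Result:
  Economics: avg=77.40
  Psychology: avg=81.88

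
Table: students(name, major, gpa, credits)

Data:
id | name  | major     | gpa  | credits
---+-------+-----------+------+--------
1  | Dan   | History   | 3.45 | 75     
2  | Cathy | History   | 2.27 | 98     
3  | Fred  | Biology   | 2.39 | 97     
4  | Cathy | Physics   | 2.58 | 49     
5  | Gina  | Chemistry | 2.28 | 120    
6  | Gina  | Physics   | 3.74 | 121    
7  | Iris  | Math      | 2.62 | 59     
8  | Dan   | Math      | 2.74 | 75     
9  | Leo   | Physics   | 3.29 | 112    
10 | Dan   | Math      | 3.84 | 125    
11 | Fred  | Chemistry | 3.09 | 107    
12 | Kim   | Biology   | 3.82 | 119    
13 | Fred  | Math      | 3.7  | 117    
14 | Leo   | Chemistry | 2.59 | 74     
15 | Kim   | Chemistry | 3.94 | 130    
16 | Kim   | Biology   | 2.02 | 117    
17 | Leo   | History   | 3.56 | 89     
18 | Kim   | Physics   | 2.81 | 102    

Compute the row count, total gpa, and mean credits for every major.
SELECT major,
       COUNT(*) as cnt,
       SUM(gpa) as total_gpa,
       AVG(credits) as avg_credits
FROM students
GROUP BY major

Result:
  Biology: 3 records, 8.23 total gpa, 111.00 avg credits
  Chemistry: 4 records, 11.90 total gpa, 107.75 avg credits
  History: 3 records, 9.28 total gpa, 87.33 avg credits
  Math: 4 records, 12.90 total gpa, 94.00 avg credits
  Physics: 4 records, 12.42 total gpa, 96.00 avg credits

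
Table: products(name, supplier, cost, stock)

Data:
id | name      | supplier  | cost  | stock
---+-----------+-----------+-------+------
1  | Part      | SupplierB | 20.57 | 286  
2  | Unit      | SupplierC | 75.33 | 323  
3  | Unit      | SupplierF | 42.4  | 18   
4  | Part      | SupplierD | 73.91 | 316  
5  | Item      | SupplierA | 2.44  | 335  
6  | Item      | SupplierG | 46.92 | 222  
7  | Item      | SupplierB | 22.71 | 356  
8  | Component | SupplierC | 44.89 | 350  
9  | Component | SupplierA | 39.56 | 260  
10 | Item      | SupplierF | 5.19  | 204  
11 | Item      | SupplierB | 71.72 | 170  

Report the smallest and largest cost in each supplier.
SELECT supplier, MIN(cost), MAX(cost)
FROM products
GROUP BY supplier

Result:
  SupplierA: min=2.44, max=39.56
  SupplierB: min=20.57, max=71.72
  SupplierC: min=44.89, max=75.33
  SupplierD: min=73.91, max=73.91
  SupplierF: min=5.19, max=42.40
  SupplierG: min=46.92, max=46.92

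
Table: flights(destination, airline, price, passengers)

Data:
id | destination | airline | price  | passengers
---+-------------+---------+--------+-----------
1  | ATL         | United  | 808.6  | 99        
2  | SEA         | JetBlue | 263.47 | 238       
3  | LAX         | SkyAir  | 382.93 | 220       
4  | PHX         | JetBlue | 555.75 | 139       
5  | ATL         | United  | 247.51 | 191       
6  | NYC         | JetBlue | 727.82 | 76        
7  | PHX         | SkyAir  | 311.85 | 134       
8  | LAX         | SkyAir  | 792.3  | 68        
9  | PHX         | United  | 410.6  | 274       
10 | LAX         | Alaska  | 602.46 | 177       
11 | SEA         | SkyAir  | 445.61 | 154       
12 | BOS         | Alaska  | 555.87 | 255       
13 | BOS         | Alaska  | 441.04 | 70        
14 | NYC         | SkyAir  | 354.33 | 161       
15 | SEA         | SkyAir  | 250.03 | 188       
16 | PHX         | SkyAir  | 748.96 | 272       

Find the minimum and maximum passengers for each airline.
SELECT airline, MIN(passengers), MAX(passengers)
FROM flights
GROUP BY airline

Result:
  Alaska: min=70, max=255
  JetBlue: min=76, max=238
  SkyAir: min=68, max=272
  United: min=99, max=274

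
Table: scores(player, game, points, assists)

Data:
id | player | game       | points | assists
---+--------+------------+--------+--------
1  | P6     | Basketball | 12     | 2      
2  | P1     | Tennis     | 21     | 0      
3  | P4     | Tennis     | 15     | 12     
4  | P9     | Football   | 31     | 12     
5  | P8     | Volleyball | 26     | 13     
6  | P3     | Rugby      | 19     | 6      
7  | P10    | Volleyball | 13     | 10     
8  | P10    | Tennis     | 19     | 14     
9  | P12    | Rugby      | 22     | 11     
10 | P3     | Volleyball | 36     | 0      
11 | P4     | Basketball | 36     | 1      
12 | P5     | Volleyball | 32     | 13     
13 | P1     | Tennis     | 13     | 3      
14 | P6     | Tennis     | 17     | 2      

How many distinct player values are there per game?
SELECT game, COUNT(DISTINCT player)
FROM scores
GROUP BY game

Result:
  Basketball: 2 distinct
  Football: 1 distinct
  Rugby: 2 distinct
  Tennis: 4 distinct
  Volleyball: 4 distinct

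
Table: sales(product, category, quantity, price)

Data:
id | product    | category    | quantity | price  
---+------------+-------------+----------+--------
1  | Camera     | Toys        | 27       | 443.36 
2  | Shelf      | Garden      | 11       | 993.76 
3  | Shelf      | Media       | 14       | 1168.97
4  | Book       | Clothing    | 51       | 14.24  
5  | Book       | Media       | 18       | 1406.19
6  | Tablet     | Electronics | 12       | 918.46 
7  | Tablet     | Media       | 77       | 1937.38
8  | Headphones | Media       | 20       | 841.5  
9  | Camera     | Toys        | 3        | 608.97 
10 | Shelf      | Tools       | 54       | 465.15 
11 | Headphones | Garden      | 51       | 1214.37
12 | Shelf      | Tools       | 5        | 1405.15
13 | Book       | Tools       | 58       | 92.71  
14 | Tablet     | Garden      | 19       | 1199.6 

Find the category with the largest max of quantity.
SELECT category, MAX(quantity) as val
FROM sales
GROUP BY category
ORDER BY val DESC
LIMIT 1

Result: Media with max(quantity) = 77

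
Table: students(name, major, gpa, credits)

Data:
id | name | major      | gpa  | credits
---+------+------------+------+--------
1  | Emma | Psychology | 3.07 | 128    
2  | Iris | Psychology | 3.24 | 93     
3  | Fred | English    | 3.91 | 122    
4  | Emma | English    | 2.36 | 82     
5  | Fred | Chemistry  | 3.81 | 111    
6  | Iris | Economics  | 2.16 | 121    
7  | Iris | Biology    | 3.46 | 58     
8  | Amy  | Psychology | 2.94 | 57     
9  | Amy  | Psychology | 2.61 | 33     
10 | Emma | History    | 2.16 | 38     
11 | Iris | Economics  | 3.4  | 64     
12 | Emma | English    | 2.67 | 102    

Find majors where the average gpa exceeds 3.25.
SELECT major, AVG(gpa)
FROM students
GROUP BY major
HAVING AVG(gpa) > 3.25

Result:
  Biology: avg=3.46
  Chemistry: avg=3.81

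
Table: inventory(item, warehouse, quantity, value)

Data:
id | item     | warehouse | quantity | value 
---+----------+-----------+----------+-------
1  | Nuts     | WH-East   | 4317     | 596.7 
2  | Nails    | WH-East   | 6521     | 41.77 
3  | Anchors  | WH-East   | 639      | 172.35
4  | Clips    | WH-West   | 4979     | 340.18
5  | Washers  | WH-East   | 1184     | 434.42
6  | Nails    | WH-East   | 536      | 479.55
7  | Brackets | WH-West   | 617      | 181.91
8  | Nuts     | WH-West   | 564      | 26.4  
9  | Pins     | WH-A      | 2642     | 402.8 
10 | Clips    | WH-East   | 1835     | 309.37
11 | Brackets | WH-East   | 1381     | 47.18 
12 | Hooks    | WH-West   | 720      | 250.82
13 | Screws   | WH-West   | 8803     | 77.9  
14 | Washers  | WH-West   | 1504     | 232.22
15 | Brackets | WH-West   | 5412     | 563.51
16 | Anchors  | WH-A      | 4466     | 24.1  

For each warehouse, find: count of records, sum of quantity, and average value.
SELECT warehouse,
       COUNT(*) as cnt,
       SUM(quantity) as total_quantity,
       AVG(value) as avg_value
FROM inventory
GROUP BY warehouse

Result:
  WH-A: 2 records, 7108 total quantity, 213.45 avg value
  WH-East: 7 records, 16413 total quantity, 297.33 avg value
  WH-West: 7 records, 22599 total quantity, 238.99 avg value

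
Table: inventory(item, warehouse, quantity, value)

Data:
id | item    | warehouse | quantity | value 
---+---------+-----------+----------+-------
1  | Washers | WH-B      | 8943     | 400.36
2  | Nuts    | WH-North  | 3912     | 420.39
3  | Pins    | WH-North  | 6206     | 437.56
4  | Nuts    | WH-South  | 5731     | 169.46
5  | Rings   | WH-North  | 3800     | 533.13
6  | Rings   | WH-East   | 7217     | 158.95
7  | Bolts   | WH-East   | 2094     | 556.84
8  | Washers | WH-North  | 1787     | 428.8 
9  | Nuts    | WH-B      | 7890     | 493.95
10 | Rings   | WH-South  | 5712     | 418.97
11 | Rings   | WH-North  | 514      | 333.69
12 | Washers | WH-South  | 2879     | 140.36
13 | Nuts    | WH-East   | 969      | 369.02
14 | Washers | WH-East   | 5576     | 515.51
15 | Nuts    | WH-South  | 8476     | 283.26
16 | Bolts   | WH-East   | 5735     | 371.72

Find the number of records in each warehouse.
SELECT warehouse, COUNT(*) as count
FROM inventory
GROUP BY warehouse

Result:
  WH-B: 2
  WH-East: 5
  WH-North: 5
  WH-South: 4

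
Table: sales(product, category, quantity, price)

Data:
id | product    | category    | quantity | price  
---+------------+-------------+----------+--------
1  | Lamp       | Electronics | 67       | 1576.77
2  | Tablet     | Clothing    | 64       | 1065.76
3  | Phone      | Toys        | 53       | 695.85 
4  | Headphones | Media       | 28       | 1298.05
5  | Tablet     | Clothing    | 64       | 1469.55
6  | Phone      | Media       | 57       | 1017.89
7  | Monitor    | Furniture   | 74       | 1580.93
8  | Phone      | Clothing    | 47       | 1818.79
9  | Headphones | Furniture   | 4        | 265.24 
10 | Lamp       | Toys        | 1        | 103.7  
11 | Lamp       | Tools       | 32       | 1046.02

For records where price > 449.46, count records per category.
SELECT category, COUNT(*)
FROM sales
WHERE price > 449.46
GROUP BY category

Note: WHERE filters rows before grouping.

Result:
  Clothing: 3
  Electronics: 1
  Furniture: 1
  Media: 2
  Tools: 1
  Toys: 1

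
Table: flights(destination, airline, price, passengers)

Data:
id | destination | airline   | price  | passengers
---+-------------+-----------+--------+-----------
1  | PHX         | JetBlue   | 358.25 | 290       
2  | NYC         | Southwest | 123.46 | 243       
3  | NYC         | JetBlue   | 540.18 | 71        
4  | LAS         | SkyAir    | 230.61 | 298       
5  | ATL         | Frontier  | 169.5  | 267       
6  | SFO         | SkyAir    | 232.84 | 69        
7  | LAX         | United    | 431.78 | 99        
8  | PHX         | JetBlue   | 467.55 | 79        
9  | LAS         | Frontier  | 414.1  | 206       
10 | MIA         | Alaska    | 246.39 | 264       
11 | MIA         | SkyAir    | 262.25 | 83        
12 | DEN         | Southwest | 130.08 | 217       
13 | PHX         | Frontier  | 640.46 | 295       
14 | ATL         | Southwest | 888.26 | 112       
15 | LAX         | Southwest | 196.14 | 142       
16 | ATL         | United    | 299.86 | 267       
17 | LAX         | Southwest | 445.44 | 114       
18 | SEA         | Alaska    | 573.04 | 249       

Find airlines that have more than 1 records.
SELECT airline, COUNT(*) as cnt
FROM flights
GROUP BY airline
HAVING COUNT(*) > 1

Result:
  Alaska: 2
  Frontier: 3
  JetBlue: 3
  SkyAir: 3
  Southwest: 5
  United: 2

Note: HAVING filters groups after aggregation, WHERE filters rows before.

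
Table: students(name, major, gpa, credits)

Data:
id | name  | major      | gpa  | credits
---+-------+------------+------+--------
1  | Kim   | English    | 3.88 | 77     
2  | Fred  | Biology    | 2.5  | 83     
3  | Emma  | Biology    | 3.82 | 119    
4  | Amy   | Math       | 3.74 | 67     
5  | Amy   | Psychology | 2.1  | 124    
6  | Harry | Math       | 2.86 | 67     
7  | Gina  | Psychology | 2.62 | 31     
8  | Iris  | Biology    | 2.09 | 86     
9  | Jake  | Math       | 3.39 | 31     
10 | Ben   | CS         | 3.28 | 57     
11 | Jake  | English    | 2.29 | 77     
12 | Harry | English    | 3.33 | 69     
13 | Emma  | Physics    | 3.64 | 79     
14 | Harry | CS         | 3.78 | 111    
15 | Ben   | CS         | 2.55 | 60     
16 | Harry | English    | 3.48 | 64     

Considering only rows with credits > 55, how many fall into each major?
SELECT major, COUNT(*)
FROM students
WHERE credits > 55
GROUP BY major

Note: WHERE filters rows before grouping.

Result:
  Biology: 3
  CS: 3
  English: 4
  Math: 2
  Physics: 1
  Psychology: 1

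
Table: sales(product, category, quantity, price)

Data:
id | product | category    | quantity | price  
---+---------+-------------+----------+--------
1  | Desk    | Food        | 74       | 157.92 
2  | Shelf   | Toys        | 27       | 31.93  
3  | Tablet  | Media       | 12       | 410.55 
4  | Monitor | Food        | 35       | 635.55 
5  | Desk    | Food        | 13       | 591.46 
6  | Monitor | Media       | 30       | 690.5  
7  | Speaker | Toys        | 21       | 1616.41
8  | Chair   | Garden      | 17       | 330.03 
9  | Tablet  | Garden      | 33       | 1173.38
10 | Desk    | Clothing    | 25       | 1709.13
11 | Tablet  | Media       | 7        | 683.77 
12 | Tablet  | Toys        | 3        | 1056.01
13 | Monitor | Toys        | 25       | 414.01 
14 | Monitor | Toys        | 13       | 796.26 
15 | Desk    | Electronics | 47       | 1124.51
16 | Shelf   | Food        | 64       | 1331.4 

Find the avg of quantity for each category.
SELECT category, AVG(quantity) as result
FROM sales
GROUP BY category

Result:
  Clothing: 25.00
  Electronics: 47.00
  Food: 46.50
  Garden: 25.00
  Media: 16.33
  Toys: 17.80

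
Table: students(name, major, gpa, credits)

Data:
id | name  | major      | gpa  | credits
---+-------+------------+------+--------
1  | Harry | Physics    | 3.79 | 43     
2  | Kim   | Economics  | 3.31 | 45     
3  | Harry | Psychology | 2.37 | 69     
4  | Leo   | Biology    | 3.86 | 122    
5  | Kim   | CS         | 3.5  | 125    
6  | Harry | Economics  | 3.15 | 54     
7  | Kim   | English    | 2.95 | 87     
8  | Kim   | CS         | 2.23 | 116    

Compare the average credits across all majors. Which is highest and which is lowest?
SELECT major, AVG(credits)
FROM students
GROUP BY major
ORDER BY AVG(credits)

All groups:
  Physics: 43.00
  Economics: 49.50
  Psychology: 69.00
  English: 87.00
  CS: 120.50
  Biology: 122.00

Highest: Biology (122.00)
Lowest: Physics (43.00)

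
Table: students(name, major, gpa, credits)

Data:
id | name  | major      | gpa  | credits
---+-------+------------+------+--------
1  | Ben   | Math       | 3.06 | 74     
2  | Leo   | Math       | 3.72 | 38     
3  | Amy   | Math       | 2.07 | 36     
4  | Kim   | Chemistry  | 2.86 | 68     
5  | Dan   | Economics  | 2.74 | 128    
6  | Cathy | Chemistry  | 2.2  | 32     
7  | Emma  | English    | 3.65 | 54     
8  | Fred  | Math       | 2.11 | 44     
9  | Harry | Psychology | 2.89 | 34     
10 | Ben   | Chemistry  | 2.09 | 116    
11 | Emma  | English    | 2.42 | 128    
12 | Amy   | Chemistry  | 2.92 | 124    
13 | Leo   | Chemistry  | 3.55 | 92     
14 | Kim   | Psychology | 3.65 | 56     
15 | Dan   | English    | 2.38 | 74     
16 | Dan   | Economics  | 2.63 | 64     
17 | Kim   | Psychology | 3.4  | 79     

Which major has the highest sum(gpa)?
SELECT major, SUM(gpa) as val
FROM students
GROUP BY major
ORDER BY val DESC
LIMIT 1

Result: Chemistry with sum(gpa) = 13.62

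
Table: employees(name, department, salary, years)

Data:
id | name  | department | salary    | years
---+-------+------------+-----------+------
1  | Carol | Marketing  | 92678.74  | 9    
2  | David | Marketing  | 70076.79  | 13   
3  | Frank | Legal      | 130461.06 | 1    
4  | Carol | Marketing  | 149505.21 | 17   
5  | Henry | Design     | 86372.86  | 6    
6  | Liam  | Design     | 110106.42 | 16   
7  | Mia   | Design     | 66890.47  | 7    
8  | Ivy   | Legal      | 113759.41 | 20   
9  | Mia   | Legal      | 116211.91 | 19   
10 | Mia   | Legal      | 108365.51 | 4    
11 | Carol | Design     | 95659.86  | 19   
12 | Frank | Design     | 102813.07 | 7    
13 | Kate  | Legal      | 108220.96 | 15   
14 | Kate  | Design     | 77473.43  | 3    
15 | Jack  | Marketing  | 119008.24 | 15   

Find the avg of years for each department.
SELECT department, AVG(years) as result
FROM employees
GROUP BY department

Result:
  Design: 9.67
  Legal: 11.80
  Marketing: 13.50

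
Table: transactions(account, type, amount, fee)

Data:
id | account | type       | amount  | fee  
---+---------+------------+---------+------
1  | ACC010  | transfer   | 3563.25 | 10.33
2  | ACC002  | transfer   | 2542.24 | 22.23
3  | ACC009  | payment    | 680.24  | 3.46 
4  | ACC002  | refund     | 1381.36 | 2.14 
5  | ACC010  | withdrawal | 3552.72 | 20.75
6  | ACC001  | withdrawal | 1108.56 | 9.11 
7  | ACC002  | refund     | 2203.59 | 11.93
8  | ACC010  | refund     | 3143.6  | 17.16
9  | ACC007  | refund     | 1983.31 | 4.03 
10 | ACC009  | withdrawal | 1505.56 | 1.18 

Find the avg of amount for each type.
SELECT type, AVG(amount) as result
FROM transactions
GROUP BY type

Result:
  payment: 680.24
  refund: 2177.97
  transfer: 3052.75
  withdrawal: 2055.61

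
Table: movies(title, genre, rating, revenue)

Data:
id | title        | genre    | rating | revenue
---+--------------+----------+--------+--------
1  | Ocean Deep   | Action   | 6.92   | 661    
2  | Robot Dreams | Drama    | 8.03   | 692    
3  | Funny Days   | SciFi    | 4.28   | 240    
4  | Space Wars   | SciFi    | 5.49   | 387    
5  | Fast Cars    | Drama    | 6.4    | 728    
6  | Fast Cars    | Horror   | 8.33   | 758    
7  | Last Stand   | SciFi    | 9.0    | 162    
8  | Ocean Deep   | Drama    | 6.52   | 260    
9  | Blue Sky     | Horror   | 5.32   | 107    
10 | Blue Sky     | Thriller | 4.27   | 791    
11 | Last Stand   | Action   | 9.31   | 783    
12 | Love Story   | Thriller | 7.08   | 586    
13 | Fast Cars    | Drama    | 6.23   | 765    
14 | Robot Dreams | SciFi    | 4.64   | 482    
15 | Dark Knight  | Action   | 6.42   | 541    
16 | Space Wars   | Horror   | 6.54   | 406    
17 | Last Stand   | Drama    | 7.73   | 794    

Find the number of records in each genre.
SELECT genre, COUNT(*) as count
FROM movies
GROUP BY genre

Result:
  Action: 3
  Drama: 5
  Horror: 3
  SciFi: 4
  Thriller: 2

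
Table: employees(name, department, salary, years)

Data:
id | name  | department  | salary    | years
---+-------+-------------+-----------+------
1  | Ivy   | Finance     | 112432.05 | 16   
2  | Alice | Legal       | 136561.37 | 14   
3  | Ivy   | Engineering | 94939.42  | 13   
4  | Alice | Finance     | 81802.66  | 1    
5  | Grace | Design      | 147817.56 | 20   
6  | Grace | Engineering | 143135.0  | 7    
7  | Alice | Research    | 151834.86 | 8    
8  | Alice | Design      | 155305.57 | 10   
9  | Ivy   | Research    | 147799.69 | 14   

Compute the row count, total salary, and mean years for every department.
SELECT department,
       COUNT(*) as cnt,
       SUM(salary) as total_salary,
       AVG(years) as avg_years
FROM employees
GROUP BY department

Result:
  Design: 2 records, 303123.13 total salary, 15.00 avg years
  Engineering: 2 records, 238074.42 total salary, 10.00 avg years
  Finance: 2 records, 194234.71 total salary, 8.50 avg years
  Legal: 1 records, 136561.37 total salary, 14.00 avg years
  Research: 2 records, 299634.55 total salary, 11.00 avg years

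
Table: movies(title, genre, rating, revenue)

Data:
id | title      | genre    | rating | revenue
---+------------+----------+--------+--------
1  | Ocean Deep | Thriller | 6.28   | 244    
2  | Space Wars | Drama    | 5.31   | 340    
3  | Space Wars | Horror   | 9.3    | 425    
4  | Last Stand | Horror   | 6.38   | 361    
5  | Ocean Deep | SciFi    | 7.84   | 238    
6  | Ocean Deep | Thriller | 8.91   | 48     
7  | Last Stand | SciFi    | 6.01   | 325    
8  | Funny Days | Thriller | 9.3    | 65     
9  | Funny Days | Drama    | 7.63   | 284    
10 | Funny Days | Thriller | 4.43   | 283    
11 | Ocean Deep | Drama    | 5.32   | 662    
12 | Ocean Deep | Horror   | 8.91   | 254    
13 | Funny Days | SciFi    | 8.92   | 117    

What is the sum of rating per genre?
SELECT genre, SUM(rating) as result
FROM movies
GROUP BY genre

Result:
  Drama: 18.26
  Horror: 24.59
  SciFi: 22.77
  Thriller: 28.92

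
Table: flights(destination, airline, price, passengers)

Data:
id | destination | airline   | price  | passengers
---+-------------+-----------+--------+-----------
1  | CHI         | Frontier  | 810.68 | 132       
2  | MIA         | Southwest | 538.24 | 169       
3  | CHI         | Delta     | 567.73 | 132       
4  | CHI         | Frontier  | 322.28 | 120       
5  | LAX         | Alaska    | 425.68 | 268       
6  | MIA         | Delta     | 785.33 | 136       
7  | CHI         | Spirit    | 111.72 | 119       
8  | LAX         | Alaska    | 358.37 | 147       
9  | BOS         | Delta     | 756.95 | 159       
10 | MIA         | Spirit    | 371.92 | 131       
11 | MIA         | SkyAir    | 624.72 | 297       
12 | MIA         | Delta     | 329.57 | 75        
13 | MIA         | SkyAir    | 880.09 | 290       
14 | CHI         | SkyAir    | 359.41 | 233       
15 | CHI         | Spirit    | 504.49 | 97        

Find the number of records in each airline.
SELECT airline, COUNT(*) as count
FROM flights
GROUP BY airline

Result:
  Alaska: 2
  Delta: 4
  Frontier: 2
  SkyAir: 3
  Southwest: 1
  Spirit: 3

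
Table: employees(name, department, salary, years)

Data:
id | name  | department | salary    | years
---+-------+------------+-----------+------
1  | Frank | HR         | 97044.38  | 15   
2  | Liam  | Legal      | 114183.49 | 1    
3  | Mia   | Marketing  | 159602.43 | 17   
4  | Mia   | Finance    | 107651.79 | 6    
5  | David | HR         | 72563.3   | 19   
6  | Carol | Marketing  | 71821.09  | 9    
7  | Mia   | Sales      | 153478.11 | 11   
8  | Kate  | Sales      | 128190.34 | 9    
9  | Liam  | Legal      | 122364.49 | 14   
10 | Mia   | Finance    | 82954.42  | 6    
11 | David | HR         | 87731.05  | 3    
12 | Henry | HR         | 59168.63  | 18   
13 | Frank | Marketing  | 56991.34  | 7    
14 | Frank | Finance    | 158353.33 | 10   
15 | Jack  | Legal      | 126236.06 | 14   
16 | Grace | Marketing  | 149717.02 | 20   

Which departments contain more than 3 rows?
SELECT department, COUNT(*) as cnt
FROM employees
GROUP BY department
HAVING COUNT(*) > 3

Result:
  HR: 4
  Marketing: 4

Note: HAVING filters groups after aggregation, WHERE filters rows before.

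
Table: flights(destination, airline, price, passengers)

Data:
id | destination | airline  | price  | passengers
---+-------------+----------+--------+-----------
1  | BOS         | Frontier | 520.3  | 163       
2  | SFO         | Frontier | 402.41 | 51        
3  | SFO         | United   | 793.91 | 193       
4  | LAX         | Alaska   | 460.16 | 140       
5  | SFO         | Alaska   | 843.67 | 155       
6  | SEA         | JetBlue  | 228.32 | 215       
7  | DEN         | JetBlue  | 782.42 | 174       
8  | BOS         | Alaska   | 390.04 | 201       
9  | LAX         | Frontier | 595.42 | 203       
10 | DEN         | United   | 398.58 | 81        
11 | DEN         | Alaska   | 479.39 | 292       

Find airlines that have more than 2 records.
SELECT airline, COUNT(*) as cnt
FROM flights
GROUP BY airline
HAVING COUNT(*) > 2

Result:
  Alaska: 4
  Frontier: 3

Note: HAVING filters groups after aggregation, WHERE filters rows before.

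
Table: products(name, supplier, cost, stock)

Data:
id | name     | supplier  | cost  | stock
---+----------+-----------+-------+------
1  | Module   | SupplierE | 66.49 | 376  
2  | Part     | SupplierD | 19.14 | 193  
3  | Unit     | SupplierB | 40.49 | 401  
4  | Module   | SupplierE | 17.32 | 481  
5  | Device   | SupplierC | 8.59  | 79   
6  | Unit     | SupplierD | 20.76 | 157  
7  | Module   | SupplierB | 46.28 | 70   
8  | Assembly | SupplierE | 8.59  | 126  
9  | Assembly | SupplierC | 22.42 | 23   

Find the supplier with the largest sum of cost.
SELECT supplier, SUM(cost) as val
FROM products
GROUP BY supplier
ORDER BY val DESC
LIMIT 1

Result: SupplierE with sum(cost) = 92.40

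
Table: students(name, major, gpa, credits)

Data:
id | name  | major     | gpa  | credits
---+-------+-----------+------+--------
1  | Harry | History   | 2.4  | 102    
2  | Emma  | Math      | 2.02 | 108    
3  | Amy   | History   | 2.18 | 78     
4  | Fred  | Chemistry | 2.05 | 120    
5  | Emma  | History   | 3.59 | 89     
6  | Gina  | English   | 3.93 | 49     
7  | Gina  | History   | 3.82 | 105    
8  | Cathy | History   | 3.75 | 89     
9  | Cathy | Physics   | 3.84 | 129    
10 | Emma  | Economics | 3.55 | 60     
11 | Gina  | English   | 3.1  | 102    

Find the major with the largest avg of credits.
SELECT major, AVG(credits) as val
FROM students
GROUP BY major
ORDER BY val DESC
LIMIT 1

Result: Physics with avg(credits) = 129.00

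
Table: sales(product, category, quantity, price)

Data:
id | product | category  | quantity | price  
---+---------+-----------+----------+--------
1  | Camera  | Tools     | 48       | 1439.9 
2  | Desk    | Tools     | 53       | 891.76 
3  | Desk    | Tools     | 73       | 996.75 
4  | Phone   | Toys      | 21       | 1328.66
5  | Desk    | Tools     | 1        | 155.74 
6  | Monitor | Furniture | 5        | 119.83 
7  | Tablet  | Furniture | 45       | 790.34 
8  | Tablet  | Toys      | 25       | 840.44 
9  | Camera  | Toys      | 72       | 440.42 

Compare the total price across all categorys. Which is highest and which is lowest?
SELECT category, SUM(price)
FROM sales
GROUP BY category
ORDER BY SUM(price)

All groups:
  Furniture: 910.17
  Toys: 2609.52
  Tools: 3484.15

Highest: Tools (3484.15)
Lowest: Furniture (910.17)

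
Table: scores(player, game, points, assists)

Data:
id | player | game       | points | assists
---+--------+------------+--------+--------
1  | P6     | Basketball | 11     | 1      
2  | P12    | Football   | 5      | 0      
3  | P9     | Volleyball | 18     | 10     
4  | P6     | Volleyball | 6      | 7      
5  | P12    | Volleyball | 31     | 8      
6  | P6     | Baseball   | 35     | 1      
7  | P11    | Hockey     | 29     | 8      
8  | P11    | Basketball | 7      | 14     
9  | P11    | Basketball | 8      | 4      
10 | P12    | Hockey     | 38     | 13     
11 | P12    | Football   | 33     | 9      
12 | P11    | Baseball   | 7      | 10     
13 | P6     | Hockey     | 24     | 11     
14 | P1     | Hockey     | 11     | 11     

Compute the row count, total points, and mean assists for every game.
SELECT game,
       COUNT(*) as cnt,
       SUM(points) as total_points,
       AVG(assists) as avg_assists
FROM scores
GROUP BY game

Result:
  Baseball: 2 records, 42 total points, 5.50 avg assists
  Basketball: 3 records, 26 total points, 6.33 avg assists
  Football: 2 records, 38 total points, 4.50 avg assists
  Hockey: 4 records, 102 total points, 10.75 avg assists
  Volleyball: 3 records, 55 total points, 8.33 avg assists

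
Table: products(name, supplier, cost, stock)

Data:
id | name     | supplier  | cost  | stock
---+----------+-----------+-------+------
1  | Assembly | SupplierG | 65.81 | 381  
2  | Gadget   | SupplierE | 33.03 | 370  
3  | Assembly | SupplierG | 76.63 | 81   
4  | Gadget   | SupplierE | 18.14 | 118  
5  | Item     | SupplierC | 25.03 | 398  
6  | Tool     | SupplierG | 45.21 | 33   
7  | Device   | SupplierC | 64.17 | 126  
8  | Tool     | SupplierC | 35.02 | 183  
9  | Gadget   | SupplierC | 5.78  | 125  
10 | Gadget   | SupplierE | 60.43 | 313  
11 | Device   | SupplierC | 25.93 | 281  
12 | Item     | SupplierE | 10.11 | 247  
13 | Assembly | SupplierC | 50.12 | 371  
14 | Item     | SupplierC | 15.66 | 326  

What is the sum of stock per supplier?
SELECT supplier, SUM(stock) as result
FROM products
GROUP BY supplier

Result:
  SupplierC: 1810
  SupplierE: 1048
  SupplierG: 495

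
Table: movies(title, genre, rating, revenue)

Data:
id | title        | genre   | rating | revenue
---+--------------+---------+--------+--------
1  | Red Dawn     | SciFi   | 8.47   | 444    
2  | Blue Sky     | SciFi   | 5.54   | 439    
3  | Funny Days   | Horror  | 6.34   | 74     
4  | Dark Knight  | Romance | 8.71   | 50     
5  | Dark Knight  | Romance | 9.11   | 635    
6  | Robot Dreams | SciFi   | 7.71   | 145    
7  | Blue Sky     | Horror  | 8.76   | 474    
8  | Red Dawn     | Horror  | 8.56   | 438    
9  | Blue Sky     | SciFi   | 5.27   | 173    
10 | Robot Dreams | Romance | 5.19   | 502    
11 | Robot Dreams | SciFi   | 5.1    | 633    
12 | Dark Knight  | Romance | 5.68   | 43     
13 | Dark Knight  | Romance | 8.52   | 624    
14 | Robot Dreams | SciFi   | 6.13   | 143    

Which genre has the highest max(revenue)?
SELECT genre, MAX(revenue) as val
FROM movies
GROUP BY genre
ORDER BY val DESC
LIMIT 1

Result: Romance with max(revenue) = 635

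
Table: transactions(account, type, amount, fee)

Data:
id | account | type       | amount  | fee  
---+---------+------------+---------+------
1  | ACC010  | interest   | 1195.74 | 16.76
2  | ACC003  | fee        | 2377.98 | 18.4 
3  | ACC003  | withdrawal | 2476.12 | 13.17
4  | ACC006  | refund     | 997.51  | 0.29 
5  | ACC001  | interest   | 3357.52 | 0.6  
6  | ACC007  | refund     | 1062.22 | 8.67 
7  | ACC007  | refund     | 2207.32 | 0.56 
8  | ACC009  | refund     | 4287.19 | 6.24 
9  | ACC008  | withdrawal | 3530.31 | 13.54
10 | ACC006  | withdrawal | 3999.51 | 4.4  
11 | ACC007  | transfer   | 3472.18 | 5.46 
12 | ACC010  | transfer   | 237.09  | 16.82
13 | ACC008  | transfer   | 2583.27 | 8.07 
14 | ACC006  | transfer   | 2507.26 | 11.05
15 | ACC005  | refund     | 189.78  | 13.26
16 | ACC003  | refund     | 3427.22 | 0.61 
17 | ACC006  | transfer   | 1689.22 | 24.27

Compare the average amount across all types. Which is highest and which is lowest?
SELECT type, AVG(amount)
FROM transactions
GROUP BY type
ORDER BY AVG(amount)

All groups:
  refund: 2028.54
  transfer: 2097.80
  interest: 2276.63
  fee: 2377.98
  withdrawal: 3335.31

Highest: withdrawal (3335.31)
Lowest: refund (2028.54)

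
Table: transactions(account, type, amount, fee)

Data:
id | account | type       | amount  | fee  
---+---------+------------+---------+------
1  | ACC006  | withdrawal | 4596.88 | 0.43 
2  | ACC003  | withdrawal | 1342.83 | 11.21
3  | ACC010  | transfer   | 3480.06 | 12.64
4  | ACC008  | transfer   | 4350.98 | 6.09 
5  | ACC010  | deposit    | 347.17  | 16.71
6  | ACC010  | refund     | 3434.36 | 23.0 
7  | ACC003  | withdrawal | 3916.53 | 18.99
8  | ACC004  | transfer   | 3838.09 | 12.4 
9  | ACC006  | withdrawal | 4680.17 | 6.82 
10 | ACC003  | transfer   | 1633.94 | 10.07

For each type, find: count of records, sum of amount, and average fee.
SELECT type,
       COUNT(*) as cnt,
       SUM(amount) as total_amount,
       AVG(fee) as avg_fee
FROM transactions
GROUP BY type

Result:
  deposit: 1 records, 347.17 total amount, 16.71 avg fee
  refund: 1 records, 3434.36 total amount, 23.00 avg fee
  transfer: 4 records, 13303.07 total amount, 10.30 avg fee
  withdrawal: 4 records, 14536.41 total amount, 9.36 avg fee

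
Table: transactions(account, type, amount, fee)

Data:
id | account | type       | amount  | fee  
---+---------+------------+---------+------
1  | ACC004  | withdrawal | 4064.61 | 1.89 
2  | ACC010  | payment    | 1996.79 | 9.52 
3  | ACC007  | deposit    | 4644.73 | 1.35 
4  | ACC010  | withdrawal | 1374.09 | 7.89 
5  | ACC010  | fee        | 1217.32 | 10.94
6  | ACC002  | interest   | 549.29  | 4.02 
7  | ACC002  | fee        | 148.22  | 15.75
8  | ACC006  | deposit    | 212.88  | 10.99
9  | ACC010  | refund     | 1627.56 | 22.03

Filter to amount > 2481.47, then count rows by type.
SELECT type, COUNT(*)
FROM transactions
WHERE amount > 2481.47
GROUP BY type

Note: WHERE filters rows before grouping.

Result:
  deposit: 1
  withdrawal: 1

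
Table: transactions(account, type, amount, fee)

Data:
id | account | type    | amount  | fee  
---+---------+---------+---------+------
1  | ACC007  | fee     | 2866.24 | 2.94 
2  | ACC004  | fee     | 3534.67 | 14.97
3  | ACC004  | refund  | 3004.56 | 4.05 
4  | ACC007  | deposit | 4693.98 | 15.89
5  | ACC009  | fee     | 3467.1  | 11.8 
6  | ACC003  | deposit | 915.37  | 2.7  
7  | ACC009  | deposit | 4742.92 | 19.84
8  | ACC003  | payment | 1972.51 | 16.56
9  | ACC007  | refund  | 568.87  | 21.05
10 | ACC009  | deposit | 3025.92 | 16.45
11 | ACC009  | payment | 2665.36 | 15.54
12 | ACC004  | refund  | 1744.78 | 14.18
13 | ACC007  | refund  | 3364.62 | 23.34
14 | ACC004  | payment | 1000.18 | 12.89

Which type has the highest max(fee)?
SELECT type, MAX(fee) as val
FROM transactions
GROUP BY type
ORDER BY val DESC
LIMIT 1

Result: refund with max(fee) = 23.34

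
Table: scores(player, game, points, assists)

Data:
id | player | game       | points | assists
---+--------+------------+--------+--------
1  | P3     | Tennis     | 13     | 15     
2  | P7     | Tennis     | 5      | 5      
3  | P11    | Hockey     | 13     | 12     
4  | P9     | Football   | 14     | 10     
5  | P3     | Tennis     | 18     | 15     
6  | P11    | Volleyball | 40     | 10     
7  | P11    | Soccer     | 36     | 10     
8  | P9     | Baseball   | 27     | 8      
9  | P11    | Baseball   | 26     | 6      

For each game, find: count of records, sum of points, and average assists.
SELECT game,
       COUNT(*) as cnt,
       SUM(points) as total_points,
       AVG(assists) as avg_assists
FROM scores
GROUP BY game

Result:
  Baseball: 2 records, 53 total points, 7.00 avg assists
  Football: 1 records, 14 total points, 10.00 avg assists
  Hockey: 1 records, 13 total points, 12.00 avg assists
  Soccer: 1 records, 36 total points, 10.00 avg assists
  Tennis: 3 records, 36 total points, 11.67 avg assists
  Volleyball: 1 records, 40 total points, 10.00 avg assists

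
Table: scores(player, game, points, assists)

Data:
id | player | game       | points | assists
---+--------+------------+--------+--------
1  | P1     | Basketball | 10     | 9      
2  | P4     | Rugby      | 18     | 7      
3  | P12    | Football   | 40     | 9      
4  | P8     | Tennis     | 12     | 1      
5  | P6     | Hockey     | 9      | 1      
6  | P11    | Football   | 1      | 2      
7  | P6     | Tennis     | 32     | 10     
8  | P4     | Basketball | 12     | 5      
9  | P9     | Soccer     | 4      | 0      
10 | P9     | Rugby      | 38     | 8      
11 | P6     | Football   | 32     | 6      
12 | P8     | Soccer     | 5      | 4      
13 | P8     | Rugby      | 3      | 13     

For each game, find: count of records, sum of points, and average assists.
SELECT game,
       COUNT(*) as cnt,
       SUM(points) as total_points,
       AVG(assists) as avg_assists
FROM scores
GROUP BY game

Result:
  Basketball: 2 records, 22 total points, 7.00 avg assists
  Football: 3 records, 73 total points, 5.67 avg assists
  Hockey: 1 records, 9 total points, 1.00 avg assists
  Rugby: 3 records, 59 total points, 9.33 avg assists
  Soccer: 2 records, 9 total points, 2.00 avg assists
  Tennis: 2 records, 44 total points, 5.50 avg assists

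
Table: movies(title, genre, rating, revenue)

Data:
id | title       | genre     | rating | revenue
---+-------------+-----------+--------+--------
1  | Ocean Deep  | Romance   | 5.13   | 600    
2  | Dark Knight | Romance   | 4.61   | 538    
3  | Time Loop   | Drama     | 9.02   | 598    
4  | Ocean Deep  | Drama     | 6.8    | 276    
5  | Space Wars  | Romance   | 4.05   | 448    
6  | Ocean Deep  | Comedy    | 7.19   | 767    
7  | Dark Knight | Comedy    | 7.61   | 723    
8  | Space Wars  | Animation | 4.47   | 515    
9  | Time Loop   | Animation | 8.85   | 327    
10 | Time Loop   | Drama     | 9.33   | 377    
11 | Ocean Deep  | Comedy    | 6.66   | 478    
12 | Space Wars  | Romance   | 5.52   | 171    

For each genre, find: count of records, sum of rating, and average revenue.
SELECT genre,
       COUNT(*) as cnt,
       SUM(rating) as total_rating,
       AVG(revenue) as avg_revenue
FROM movies
GROUP BY genre

Result:
  Animation: 2 records, 13.32 total rating, 421.00 avg revenue
  Comedy: 3 records, 21.46 total rating, 656.00 avg revenue
  Drama: 3 records, 25.15 total rating, 417.00 avg revenue
  Romance: 4 records, 19.31 total rating, 439.25 avg revenue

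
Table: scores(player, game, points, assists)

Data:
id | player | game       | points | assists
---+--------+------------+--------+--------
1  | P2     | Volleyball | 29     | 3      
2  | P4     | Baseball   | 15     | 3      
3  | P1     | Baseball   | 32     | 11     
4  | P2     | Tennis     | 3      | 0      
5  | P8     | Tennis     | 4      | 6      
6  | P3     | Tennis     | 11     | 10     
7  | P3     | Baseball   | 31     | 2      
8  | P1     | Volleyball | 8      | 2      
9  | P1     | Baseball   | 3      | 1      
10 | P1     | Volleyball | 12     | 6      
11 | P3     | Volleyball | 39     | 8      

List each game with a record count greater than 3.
SELECT game, COUNT(*) as cnt
FROM scores
GROUP BY game
HAVING COUNT(*) > 3

Result:
  Baseball: 4
  Volleyball: 4

Note: HAVING filters groups after aggregation, WHERE filters rows before.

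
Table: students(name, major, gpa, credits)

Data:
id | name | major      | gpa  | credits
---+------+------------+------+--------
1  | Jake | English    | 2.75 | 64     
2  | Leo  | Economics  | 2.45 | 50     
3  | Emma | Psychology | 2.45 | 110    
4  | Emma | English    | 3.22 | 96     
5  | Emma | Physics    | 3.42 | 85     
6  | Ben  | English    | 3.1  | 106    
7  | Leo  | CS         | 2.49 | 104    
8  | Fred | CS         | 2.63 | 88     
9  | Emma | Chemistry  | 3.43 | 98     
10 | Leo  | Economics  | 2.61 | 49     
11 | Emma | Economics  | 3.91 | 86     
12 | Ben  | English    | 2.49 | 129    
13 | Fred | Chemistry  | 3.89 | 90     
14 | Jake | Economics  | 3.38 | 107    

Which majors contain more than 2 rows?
SELECT major, COUNT(*) as cnt
FROM students
GROUP BY major
HAVING COUNT(*) > 2

Result:
  Economics: 4
  English: 4

Note: HAVING filters groups after aggregation, WHERE filters rows before.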